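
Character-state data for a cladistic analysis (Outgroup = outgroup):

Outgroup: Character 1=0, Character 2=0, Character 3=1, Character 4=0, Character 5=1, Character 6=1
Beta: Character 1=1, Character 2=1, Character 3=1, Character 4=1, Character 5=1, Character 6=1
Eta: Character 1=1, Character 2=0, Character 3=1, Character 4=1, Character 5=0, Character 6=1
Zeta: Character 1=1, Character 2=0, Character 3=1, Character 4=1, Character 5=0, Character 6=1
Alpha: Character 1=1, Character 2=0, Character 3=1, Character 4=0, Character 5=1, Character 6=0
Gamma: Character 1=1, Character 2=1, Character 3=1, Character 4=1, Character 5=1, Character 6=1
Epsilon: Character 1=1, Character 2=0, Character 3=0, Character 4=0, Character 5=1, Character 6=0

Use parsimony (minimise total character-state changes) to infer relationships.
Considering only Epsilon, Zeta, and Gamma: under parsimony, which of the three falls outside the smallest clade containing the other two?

Epsilon

Character polarity is set by the outgroup: the derived state is whichever differs from the outgroup's state, so for Character 3, Character 5, Character 6 the derived state is '0', and for the remaining characters it is '1'.
All ingroup taxa share the derived state '1' for Character 1; it defines the ingroup but does not resolve relationships within it.
Character 2 (derived state '1') is shared by Beta and Gamma — a synapomorphy uniting that clade.
Character 3 (derived state '0') is unique to Epsilon (autapomorphy; uninformative for grouping).
Character 4: derived state '1' in Beta, Eta, Gamma, and Zeta only — synapomorphy for {Beta, Eta, Gamma, Zeta}.
Only Eta and Zeta show the derived state '0' for Character 5, supporting them as a clade.
Only Alpha and Epsilon show the derived state '0' for Character 6, supporting them as a clade.
Most parsimonious ingroup topology: (((Beta,Gamma),(Eta,Zeta)),(Alpha,Epsilon)).
Gamma and Zeta share a more recent common ancestor with each other than either does with Epsilon, so Epsilon is the least closely related of the three.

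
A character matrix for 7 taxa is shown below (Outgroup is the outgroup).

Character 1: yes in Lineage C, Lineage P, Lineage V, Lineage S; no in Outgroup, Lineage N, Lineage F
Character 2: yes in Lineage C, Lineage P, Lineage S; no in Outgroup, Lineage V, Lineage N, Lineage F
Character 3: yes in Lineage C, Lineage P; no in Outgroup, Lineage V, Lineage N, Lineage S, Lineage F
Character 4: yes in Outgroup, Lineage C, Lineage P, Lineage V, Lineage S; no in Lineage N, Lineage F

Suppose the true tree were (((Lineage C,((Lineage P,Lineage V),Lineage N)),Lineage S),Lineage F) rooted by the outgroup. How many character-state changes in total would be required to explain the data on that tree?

9

Map each character onto (((Lineage C,((Lineage P,Lineage V),Lineage N)),Lineage S),Lineage F) (rooted by Outgroup) and count the minimum state changes it requires (Fitch parsimony):
Character 1: 2; Character 2: 3; Character 3: 2; Character 4: 2.
Total tree length = 9.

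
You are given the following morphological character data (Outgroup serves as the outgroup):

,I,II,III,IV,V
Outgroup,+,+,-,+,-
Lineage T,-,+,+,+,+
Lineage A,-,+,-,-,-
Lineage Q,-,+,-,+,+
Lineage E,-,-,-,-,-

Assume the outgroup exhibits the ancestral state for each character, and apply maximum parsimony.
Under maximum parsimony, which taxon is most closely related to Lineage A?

Character polarity is set by the outgroup: the derived state is whichever differs from the outgroup's state, so for I, II, IV the derived state is '-', and for the remaining characters it is '+'.
All ingroup taxa share the derived state '-' for I; it defines the ingroup but does not resolve relationships within it.
II: derived state '-' in Lineage E only — an autapomorphy, so it tells us nothing about relationships among taxa.
III (derived state '+') is unique to Lineage T (autapomorphy; uninformative for grouping).
IV (derived state '-') is shared by Lineage A and Lineage E — a synapomorphy uniting that clade.
V (derived state '+') is shared by Lineage Q and Lineage T — a synapomorphy uniting that clade.
Most parsimonious ingroup topology: ((Lineage T,Lineage Q),(Lineage A,Lineage E)).
Lineage A and Lineage E form a cherry on this tree, so they are sister taxa.

Lineage E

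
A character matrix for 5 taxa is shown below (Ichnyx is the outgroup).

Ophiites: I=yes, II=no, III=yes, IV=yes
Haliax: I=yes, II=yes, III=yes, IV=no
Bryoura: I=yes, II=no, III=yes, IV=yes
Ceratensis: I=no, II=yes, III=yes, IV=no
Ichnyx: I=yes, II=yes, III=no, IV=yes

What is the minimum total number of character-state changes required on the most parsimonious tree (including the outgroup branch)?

Character polarity is set by the outgroup: the derived state is whichever differs from the outgroup's state, so for I, II, IV the derived state is 'no', and for the remaining characters it is 'yes'.
I: derived state 'no' in Ceratensis only — an autapomorphy, so it tells us nothing about relationships among taxa.
Only Bryoura and Ophiites show the derived state 'no' for II, supporting them as a clade.
III (derived state 'yes') is shared by all ingroup taxa — unites the whole ingroup.
IV (derived state 'no') is shared by Ceratensis and Haliax — a synapomorphy uniting that clade.
Most parsimonious ingroup topology: ((Haliax,Ceratensis),(Ophiites,Bryoura)).
Changes per character on this tree: I: 1; II: 1; III: 1; IV: 1.
Total = 4.

4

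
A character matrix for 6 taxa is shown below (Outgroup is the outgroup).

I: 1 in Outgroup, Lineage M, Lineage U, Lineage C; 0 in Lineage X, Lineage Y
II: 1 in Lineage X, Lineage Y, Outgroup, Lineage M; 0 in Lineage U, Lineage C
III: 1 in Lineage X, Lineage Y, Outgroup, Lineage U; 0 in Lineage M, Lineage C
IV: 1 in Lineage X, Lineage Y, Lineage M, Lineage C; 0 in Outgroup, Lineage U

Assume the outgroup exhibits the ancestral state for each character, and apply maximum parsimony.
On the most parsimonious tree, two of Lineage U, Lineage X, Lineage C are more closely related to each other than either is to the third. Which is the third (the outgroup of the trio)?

Lineage U

Character polarity is set by the outgroup: the derived state is whichever differs from the outgroup's state, so for I, II, III the derived state is '0', and for the remaining characters it is '1'.
I (derived state '0') is shared by Lineage X and Lineage Y — a synapomorphy uniting that clade.
II groups Lineage C and Lineage U, which is incompatible with the clades supported by the remaining characters; treating it as convergent (homoplasy) costs fewer steps than any alternative tree.
III (derived state '0') is shared by Lineage C and Lineage M — a synapomorphy uniting that clade.
IV: derived state '1' in Lineage C, Lineage M, Lineage X, and Lineage Y only — synapomorphy for {Lineage C, Lineage M, Lineage X, Lineage Y}.
Most parsimonious ingroup topology: (((Lineage C,Lineage M),(Lineage Y,Lineage X)),Lineage U).
Lineage C and Lineage X share a more recent common ancestor with each other than either does with Lineage U, so Lineage U is the least closely related of the three.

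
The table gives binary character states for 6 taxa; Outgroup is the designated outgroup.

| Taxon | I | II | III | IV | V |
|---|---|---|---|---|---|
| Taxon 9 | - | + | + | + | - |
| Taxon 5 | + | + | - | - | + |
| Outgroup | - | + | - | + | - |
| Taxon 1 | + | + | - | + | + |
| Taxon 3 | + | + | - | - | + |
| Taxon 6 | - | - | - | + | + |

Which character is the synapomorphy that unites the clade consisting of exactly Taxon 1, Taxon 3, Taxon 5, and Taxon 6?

V

Character polarity is set by the outgroup: the derived state is whichever differs from the outgroup's state, so for II, IV the derived state is '-', and for the remaining characters it is '+'.
I: derived state '+' in Taxon 1, Taxon 3, and Taxon 5 only — synapomorphy for {Taxon 1, Taxon 3, Taxon 5}.
II: derived state '-' in Taxon 6 only — an autapomorphy, so it tells us nothing about relationships among taxa.
III: derived state '+' in Taxon 9 only — an autapomorphy, so it tells us nothing about relationships among taxa.
Only Taxon 3 and Taxon 5 show the derived state '-' for IV, supporting them as a clade.
V (derived state '+') is shared by Taxon 1, Taxon 3, Taxon 5, and Taxon 6 — a synapomorphy uniting that clade.
Most parsimonious ingroup topology: (Taxon 9,((Taxon 1,(Taxon 5,Taxon 3)),Taxon 6)).
The clade {Taxon 1, Taxon 3, Taxon 5, Taxon 6} is supported by V: its derived state '+' occurs in exactly those taxa and in no other taxon (including the outgroup).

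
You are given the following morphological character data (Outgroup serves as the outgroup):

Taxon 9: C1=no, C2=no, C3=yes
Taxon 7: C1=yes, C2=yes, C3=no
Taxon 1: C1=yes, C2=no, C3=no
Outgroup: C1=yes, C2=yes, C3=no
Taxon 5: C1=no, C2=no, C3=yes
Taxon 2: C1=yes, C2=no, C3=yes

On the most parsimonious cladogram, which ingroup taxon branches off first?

Character polarity is set by the outgroup: the derived state is whichever differs from the outgroup's state, so for C1, C2 the derived state is 'no', and for the remaining characters it is 'yes'.
Only Taxon 5 and Taxon 9 show the derived state 'no' for C1, supporting them as a clade.
C2 (derived state 'no') is shared by Taxon 1, Taxon 2, Taxon 5, and Taxon 9 — a synapomorphy uniting that clade.
Only Taxon 2, Taxon 5, and Taxon 9 show the derived state 'yes' for C3, supporting them as a clade.
Most parsimonious ingroup topology: (((Taxon 2,(Taxon 5,Taxon 9)),Taxon 1),Taxon 7).
Taxon 7 is sister to the clade containing all other ingroup taxa, so it is the earliest-diverging (most basal) ingroup lineage.

Taxon 7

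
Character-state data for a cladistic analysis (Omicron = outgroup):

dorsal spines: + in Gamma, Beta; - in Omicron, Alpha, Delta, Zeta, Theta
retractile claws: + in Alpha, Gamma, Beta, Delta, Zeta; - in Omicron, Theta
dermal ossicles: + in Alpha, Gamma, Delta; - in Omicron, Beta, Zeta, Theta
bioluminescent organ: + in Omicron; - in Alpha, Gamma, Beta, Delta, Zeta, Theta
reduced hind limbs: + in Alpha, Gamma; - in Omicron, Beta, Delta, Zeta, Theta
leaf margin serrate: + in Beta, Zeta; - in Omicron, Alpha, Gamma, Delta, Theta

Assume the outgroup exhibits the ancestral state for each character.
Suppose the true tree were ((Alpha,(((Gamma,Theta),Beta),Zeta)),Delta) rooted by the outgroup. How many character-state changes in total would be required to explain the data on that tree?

Map each character onto ((Alpha,(((Gamma,Theta),Beta),Zeta)),Delta) (rooted by Omicron) and count the minimum state changes it requires (Fitch parsimony):
dorsal spines: 2; retractile claws: 2; dermal ossicles: 3; bioluminescent organ: 1; reduced hind limbs: 2; leaf margin serrate: 2.
Total tree length = 12.

12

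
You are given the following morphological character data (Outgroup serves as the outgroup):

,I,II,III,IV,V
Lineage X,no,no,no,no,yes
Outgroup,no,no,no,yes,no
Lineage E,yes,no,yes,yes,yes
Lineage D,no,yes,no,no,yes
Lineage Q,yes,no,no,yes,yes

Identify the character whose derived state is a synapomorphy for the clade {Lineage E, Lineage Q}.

Character polarity is set by the outgroup: the derived state is whichever differs from the outgroup's state, so for IV the derived state is 'no', and for the remaining characters it is 'yes'.
Only Lineage E and Lineage Q show the derived state 'yes' for I, supporting them as a clade.
II (derived state 'yes') is unique to Lineage D (autapomorphy; uninformative for grouping).
III (derived state 'yes') is unique to Lineage E (autapomorphy; uninformative for grouping).
IV (derived state 'no') is shared by Lineage D and Lineage X — a synapomorphy uniting that clade.
V (derived state 'yes') is shared by all ingroup taxa — unites the whole ingroup.
Most parsimonious ingroup topology: ((Lineage E,Lineage Q),(Lineage D,Lineage X)).
The clade {Lineage E, Lineage Q} is supported by I: its derived state 'yes' occurs in exactly those taxa and in no other taxon (including the outgroup).

I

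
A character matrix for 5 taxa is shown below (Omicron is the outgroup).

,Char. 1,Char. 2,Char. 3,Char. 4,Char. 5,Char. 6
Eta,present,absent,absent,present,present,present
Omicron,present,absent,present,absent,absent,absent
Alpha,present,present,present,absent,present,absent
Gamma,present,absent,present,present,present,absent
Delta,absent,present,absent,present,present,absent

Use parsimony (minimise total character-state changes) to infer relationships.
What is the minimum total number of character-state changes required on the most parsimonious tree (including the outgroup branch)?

Character polarity is set by the outgroup: the derived state is whichever differs from the outgroup's state, so for Char. 1, Char. 3 the derived state is 'absent', and for the remaining characters it is 'present'.
Char. 1 (derived state 'absent') is unique to Delta (autapomorphy; uninformative for grouping).
Char. 2 (state 'present') occurs in Alpha and Delta but conflicts with the nesting implied by the other characters — most parsimoniously interpreted as homoplasy.
Char. 3 (derived state 'absent') is shared by Delta and Eta — a synapomorphy uniting that clade.
Char. 4 (derived state 'present') is shared by Delta, Eta, and Gamma — a synapomorphy uniting that clade.
All ingroup taxa share the derived state 'present' for Char. 5; it defines the ingroup but does not resolve relationships within it.
Char. 6 (derived state 'present') is unique to Eta (autapomorphy; uninformative for grouping).
Most parsimonious ingroup topology: ((Gamma,(Delta,Eta)),Alpha).
Changes per character on this tree: Char. 1: 1; Char. 2: 2; Char. 3: 1; Char. 4: 1; Char. 5: 1; Char. 6: 1.
Total = 7.

7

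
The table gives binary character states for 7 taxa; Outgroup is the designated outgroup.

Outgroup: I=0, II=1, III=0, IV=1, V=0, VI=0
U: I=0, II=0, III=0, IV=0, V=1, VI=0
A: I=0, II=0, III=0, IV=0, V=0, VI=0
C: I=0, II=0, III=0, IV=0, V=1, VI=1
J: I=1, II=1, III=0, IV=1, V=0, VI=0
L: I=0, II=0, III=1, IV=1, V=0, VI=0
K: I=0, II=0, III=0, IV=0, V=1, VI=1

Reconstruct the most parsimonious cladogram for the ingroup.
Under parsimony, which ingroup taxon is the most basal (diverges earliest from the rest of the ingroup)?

J

Character polarity is set by the outgroup: the derived state is whichever differs from the outgroup's state, so for II, IV the derived state is '0', and for the remaining characters it is '1'.
I: derived state '1' in J only — an autapomorphy, so it tells us nothing about relationships among taxa.
II (derived state '0') is shared by A, C, K, L, and U — a synapomorphy uniting that clade.
III (derived state '1') is unique to L (autapomorphy; uninformative for grouping).
Only A, C, K, and U show the derived state '0' for IV, supporting them as a clade.
V (derived state '1') is shared by C, K, and U — a synapomorphy uniting that clade.
VI: derived state '1' in C and K only — synapomorphy for {C, K}.
Most parsimonious ingroup topology: ((((U,(C,K)),A),L),J).
J is sister to the clade containing all other ingroup taxa, so it is the earliest-diverging (most basal) ingroup lineage.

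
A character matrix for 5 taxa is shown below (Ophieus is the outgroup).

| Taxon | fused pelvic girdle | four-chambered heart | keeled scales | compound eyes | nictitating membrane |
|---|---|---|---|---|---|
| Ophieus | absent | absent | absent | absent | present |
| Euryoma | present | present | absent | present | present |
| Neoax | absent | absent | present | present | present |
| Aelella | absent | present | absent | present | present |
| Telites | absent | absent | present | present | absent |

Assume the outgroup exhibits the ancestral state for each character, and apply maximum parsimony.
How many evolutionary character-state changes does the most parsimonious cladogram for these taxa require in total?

5

Character polarity is set by the outgroup: the derived state is whichever differs from the outgroup's state, so for nictitating membrane the derived state is 'absent', and for the remaining characters it is 'present'.
fused pelvic girdle: derived state 'present' in Euryoma only — an autapomorphy, so it tells us nothing about relationships among taxa.
four-chambered heart (derived state 'present') is shared by Aelella and Euryoma — a synapomorphy uniting that clade.
keeled scales: derived state 'present' in Neoax and Telites only — synapomorphy for {Neoax, Telites}.
All ingroup taxa share the derived state 'present' for compound eyes; it defines the ingroup but does not resolve relationships within it.
nictitating membrane (derived state 'absent') is unique to Telites (autapomorphy; uninformative for grouping).
Most parsimonious ingroup topology: ((Euryoma,Aelella),(Neoax,Telites)).
Changes per character on this tree: fused pelvic girdle: 1; four-chambered heart: 1; keeled scales: 1; compound eyes: 1; nictitating membrane: 1.
Total = 5.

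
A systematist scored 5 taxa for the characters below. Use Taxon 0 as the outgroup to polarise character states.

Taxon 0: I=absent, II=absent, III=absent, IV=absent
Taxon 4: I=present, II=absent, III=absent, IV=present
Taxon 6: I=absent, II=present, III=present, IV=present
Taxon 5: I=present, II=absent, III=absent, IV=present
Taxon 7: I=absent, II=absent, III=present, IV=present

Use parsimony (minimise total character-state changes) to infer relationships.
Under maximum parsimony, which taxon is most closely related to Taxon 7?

The outgroup has state 'absent' for every character, so 'present' is the derived state throughout.
I: derived state 'present' in Taxon 4 and Taxon 5 only — synapomorphy for {Taxon 4, Taxon 5}.
II: derived state 'present' in Taxon 6 only — an autapomorphy, so it tells us nothing about relationships among taxa.
III (derived state 'present') is shared by Taxon 6 and Taxon 7 — a synapomorphy uniting that clade.
IV (derived state 'present') is shared by all ingroup taxa — unites the whole ingroup.
Most parsimonious ingroup topology: ((Taxon 4,Taxon 5),(Taxon 6,Taxon 7)).
Taxon 7 and Taxon 6 form a cherry on this tree, so they are sister taxa.

Taxon 6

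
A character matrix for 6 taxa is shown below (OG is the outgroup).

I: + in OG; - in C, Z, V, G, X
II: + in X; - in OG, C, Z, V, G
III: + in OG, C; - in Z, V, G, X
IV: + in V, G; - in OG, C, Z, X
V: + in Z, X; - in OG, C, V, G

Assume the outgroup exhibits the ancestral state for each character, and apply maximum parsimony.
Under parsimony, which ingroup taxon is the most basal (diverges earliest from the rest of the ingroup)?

Character polarity is set by the outgroup: the derived state is whichever differs from the outgroup's state, so for I, III the derived state is '-', and for the remaining characters it is '+'.
All ingroup taxa share the derived state '-' for I; it defines the ingroup but does not resolve relationships within it.
II (derived state '+') is unique to X (autapomorphy; uninformative for grouping).
III: derived state '-' in G, V, X, and Z only — synapomorphy for {G, V, X, Z}.
IV (derived state '+') is shared by G and V — a synapomorphy uniting that clade.
Only X and Z show the derived state '+' for V, supporting them as a clade.
Most parsimonious ingroup topology: (C,((Z,X),(V,G))).
C is sister to the clade containing all other ingroup taxa, so it is the earliest-diverging (most basal) ingroup lineage.

C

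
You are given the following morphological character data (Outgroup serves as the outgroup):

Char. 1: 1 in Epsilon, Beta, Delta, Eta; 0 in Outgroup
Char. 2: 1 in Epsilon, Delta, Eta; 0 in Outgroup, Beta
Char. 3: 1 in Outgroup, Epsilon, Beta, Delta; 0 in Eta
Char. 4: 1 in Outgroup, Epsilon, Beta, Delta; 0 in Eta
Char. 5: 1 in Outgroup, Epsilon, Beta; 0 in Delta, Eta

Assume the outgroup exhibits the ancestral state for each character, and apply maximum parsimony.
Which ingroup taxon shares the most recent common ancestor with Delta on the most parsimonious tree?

Character polarity is set by the outgroup: the derived state is whichever differs from the outgroup's state, so for Char. 3, Char. 4, Char. 5 the derived state is '0', and for the remaining characters it is '1'.
Char. 1 (derived state '1') is shared by all ingroup taxa — unites the whole ingroup.
Char. 2: derived state '1' in Delta, Epsilon, and Eta only — synapomorphy for {Delta, Epsilon, Eta}.
Char. 3 (derived state '0') is unique to Eta (autapomorphy; uninformative for grouping).
Char. 4 (derived state '0') is unique to Eta (autapomorphy; uninformative for grouping).
Char. 5 (derived state '0') is shared by Delta and Eta — a synapomorphy uniting that clade.
Most parsimonious ingroup topology: ((Epsilon,(Delta,Eta)),Beta).
Delta and Eta form a cherry on this tree, so they are sister taxa.

Eta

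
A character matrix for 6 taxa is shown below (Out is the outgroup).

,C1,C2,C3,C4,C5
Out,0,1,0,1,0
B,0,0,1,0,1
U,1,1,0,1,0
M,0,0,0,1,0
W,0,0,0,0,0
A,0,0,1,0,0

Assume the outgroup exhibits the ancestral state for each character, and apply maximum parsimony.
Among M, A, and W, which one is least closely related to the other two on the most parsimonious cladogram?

Character polarity is set by the outgroup: the derived state is whichever differs from the outgroup's state, so for C2, C4 the derived state is '0', and for the remaining characters it is '1'.
C1 (derived state '1') is unique to U (autapomorphy; uninformative for grouping).
C2: derived state '0' in A, B, M, and W only — synapomorphy for {A, B, M, W}.
Only A and B show the derived state '1' for C3, supporting them as a clade.
Only A, B, and W show the derived state '0' for C4, supporting them as a clade.
C5: derived state '1' in B only — an autapomorphy, so it tells us nothing about relationships among taxa.
Most parsimonious ingroup topology: ((((B,A),W),M),U).
W and A share a more recent common ancestor with each other than either does with M, so M is the least closely related of the three.

M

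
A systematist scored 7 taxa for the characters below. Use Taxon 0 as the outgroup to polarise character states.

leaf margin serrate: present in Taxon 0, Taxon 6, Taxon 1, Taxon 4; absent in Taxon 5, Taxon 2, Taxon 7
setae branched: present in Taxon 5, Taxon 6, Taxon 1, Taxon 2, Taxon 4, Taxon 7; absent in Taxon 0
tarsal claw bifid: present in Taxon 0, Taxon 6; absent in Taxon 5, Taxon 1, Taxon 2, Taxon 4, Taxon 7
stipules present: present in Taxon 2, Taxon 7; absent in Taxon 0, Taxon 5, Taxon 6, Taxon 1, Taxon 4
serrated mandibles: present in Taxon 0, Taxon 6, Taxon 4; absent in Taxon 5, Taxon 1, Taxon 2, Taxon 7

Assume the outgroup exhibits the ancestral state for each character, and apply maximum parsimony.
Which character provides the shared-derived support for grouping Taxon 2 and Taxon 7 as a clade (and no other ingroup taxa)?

Character polarity is set by the outgroup: the derived state is whichever differs from the outgroup's state, so for leaf margin serrate, tarsal claw bifid, serrated mandibles the derived state is 'absent', and for the remaining characters it is 'present'.
leaf margin serrate (derived state 'absent') is shared by Taxon 2, Taxon 5, and Taxon 7 — a synapomorphy uniting that clade.
setae branched (derived state 'present') is shared by all ingroup taxa — unites the whole ingroup.
tarsal claw bifid: derived state 'absent' in Taxon 1, Taxon 2, Taxon 4, Taxon 5, and Taxon 7 only — synapomorphy for {Taxon 1, Taxon 2, Taxon 4, Taxon 5, Taxon 7}.
Only Taxon 2 and Taxon 7 show the derived state 'present' for stipules present, supporting them as a clade.
serrated mandibles (derived state 'absent') is shared by Taxon 1, Taxon 2, Taxon 5, and Taxon 7 — a synapomorphy uniting that clade.
Most parsimonious ingroup topology: ((((Taxon 5,(Taxon 2,Taxon 7)),Taxon 1),Taxon 4),Taxon 6).
The clade {Taxon 2, Taxon 7} is supported by stipules present: its derived state 'present' occurs in exactly those taxa and in no other taxon (including the outgroup).

stipules present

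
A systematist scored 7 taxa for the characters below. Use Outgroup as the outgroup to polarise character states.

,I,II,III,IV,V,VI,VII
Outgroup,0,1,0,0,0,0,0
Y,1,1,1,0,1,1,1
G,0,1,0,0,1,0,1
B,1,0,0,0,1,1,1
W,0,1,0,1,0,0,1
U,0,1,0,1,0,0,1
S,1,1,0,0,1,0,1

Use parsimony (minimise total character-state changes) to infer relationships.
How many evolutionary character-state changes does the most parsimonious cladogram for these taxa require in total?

Character polarity is set by the outgroup: the derived state is whichever differs from the outgroup's state, so for II the derived state is '0', and for the remaining characters it is '1'.
Only B, S, and Y show the derived state '1' for I, supporting them as a clade.
II: derived state '0' in B only — an autapomorphy, so it tells us nothing about relationships among taxa.
III: derived state '1' in Y only — an autapomorphy, so it tells us nothing about relationships among taxa.
IV (derived state '1') is shared by U and W — a synapomorphy uniting that clade.
Only B, G, S, and Y show the derived state '1' for V, supporting them as a clade.
VI (derived state '1') is shared by B and Y — a synapomorphy uniting that clade.
VII (derived state '1') is shared by all ingroup taxa — unites the whole ingroup.
Most parsimonious ingroup topology: ((((Y,B),S),G),(W,U)).
Changes per character on this tree: I: 1; II: 1; III: 1; IV: 1; V: 1; VI: 1; VII: 1.
Total = 7.

7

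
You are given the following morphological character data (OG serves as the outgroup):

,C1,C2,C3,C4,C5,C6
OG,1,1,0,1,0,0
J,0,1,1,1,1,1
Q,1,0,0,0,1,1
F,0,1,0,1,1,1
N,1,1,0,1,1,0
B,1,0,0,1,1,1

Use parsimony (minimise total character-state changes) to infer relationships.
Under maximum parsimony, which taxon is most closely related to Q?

B

Character polarity is set by the outgroup: the derived state is whichever differs from the outgroup's state, so for C1, C2, C4 the derived state is '0', and for the remaining characters it is '1'.
Only F and J show the derived state '0' for C1, supporting them as a clade.
C2 (derived state '0') is shared by B and Q — a synapomorphy uniting that clade.
C3: derived state '1' in J only — an autapomorphy, so it tells us nothing about relationships among taxa.
C4 (derived state '0') is unique to Q (autapomorphy; uninformative for grouping).
C5 (derived state '1') is shared by all ingroup taxa — unites the whole ingroup.
Only B, F, J, and Q show the derived state '1' for C6, supporting them as a clade.
Most parsimonious ingroup topology: (((J,F),(Q,B)),N).
Q and B form a cherry on this tree, so they are sister taxa.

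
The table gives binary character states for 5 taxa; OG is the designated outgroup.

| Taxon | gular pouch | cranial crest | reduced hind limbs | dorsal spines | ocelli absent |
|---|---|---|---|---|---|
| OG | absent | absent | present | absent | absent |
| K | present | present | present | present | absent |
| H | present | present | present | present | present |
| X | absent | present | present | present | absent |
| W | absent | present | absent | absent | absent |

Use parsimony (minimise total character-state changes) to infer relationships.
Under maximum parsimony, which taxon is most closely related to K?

Character polarity is set by the outgroup: the derived state is whichever differs from the outgroup's state, so for reduced hind limbs the derived state is 'absent', and for the remaining characters it is 'present'.
gular pouch: derived state 'present' in H and K only — synapomorphy for {H, K}.
All ingroup taxa share the derived state 'present' for cranial crest; it defines the ingroup but does not resolve relationships within it.
reduced hind limbs: derived state 'absent' in W only — an autapomorphy, so it tells us nothing about relationships among taxa.
Only H, K, and X show the derived state 'present' for dorsal spines, supporting them as a clade.
ocelli absent (derived state 'present') is unique to H (autapomorphy; uninformative for grouping).
Most parsimonious ingroup topology: (((K,H),X),W).
K and H form a cherry on this tree, so they are sister taxa.

H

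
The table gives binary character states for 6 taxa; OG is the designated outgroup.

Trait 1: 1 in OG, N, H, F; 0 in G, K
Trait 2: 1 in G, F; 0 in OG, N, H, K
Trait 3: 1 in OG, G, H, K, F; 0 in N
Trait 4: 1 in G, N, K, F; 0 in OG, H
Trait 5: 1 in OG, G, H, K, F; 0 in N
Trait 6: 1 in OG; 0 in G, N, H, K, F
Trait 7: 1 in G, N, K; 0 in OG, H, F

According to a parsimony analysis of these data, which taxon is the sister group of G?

Character polarity is set by the outgroup: the derived state is whichever differs from the outgroup's state, so for Trait 1, Trait 3, Trait 5, Trait 6 the derived state is '0', and for the remaining characters it is '1'.
Trait 1: derived state '0' in G and K only — synapomorphy for {G, K}.
Trait 2 groups F and G, which is incompatible with the clades supported by the remaining characters; treating it as convergent (homoplasy) costs fewer steps than any alternative tree.
Trait 3: derived state '0' in N only — an autapomorphy, so it tells us nothing about relationships among taxa.
Trait 4: derived state '1' in F, G, K, and N only — synapomorphy for {F, G, K, N}.
Trait 5 (derived state '0') is unique to N (autapomorphy; uninformative for grouping).
Trait 6 (derived state '0') is shared by all ingroup taxa — unites the whole ingroup.
Trait 7: derived state '1' in G, K, and N only — synapomorphy for {G, K, N}.
Most parsimonious ingroup topology: ((((G,K),N),F),H).
G and K form a cherry on this tree, so they are sister taxa.

K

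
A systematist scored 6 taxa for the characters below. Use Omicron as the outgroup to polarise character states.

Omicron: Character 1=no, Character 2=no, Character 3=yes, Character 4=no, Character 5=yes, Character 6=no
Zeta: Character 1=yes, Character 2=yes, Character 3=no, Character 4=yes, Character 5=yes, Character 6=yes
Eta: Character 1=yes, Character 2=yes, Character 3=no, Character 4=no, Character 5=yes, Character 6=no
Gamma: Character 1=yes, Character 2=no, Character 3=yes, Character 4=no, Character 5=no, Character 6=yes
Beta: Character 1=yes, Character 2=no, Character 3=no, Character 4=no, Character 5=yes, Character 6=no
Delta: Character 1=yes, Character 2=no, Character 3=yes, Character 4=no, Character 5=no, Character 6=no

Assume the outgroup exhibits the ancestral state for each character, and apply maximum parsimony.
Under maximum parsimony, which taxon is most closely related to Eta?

Character polarity is set by the outgroup: the derived state is whichever differs from the outgroup's state, so for Character 3, Character 5 the derived state is 'no', and for the remaining characters it is 'yes'.
All ingroup taxa share the derived state 'yes' for Character 1; it defines the ingroup but does not resolve relationships within it.
Only Eta and Zeta show the derived state 'yes' for Character 2, supporting them as a clade.
Character 3 (derived state 'no') is shared by Beta, Eta, and Zeta — a synapomorphy uniting that clade.
Character 4 (derived state 'yes') is unique to Zeta (autapomorphy; uninformative for grouping).
Only Delta and Gamma show the derived state 'no' for Character 5, supporting them as a clade.
Character 6 groups Gamma and Zeta, which is incompatible with the clades supported by the remaining characters; treating it as convergent (homoplasy) costs fewer steps than any alternative tree.
Most parsimonious ingroup topology: (((Zeta,Eta),Beta),(Gamma,Delta)).
Eta and Zeta form a cherry on this tree, so they are sister taxa.

Zeta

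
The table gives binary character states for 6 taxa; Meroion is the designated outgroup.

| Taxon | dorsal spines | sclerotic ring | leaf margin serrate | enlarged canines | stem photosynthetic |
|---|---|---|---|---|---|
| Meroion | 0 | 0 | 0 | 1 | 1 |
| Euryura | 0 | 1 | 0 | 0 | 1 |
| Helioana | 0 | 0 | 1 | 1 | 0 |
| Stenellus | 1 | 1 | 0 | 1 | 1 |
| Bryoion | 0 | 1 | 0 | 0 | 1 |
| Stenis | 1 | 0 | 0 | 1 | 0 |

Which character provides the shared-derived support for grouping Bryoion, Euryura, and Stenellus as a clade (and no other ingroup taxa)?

sclerotic ring

Character polarity is set by the outgroup: the derived state is whichever differs from the outgroup's state, so for enlarged canines, stem photosynthetic the derived state is '0', and for the remaining characters it is '1'.
dorsal spines groups Stenellus and Stenis, which is incompatible with the clades supported by the remaining characters; treating it as convergent (homoplasy) costs fewer steps than any alternative tree.
Only Bryoion, Euryura, and Stenellus show the derived state '1' for sclerotic ring, supporting them as a clade.
leaf margin serrate (derived state '1') is unique to Helioana (autapomorphy; uninformative for grouping).
enlarged canines (derived state '0') is shared by Bryoion and Euryura — a synapomorphy uniting that clade.
stem photosynthetic (derived state '0') is shared by Helioana and Stenis — a synapomorphy uniting that clade.
Most parsimonious ingroup topology: (((Euryura,Bryoion),Stenellus),(Helioana,Stenis)).
The clade {Bryoion, Euryura, Stenellus} is supported by sclerotic ring: its derived state '1' occurs in exactly those taxa and in no other taxon (including the outgroup).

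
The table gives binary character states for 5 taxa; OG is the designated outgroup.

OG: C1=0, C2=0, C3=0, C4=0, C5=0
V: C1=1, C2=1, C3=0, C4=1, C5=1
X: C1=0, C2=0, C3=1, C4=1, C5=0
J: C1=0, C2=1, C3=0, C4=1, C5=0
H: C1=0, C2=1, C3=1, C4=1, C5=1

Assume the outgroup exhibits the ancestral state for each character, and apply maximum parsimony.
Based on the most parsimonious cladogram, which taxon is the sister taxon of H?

V

The outgroup has state '0' for every character, so '1' is the derived state throughout.
C1 (derived state '1') is unique to V (autapomorphy; uninformative for grouping).
Only H, J, and V show the derived state '1' for C2, supporting them as a clade.
C3 groups H and X, which is incompatible with the clades supported by the remaining characters; treating it as convergent (homoplasy) costs fewer steps than any alternative tree.
All ingroup taxa share the derived state '1' for C4; it defines the ingroup but does not resolve relationships within it.
C5 (derived state '1') is shared by H and V — a synapomorphy uniting that clade.
Most parsimonious ingroup topology: (((V,H),J),X).
H and V form a cherry on this tree, so they are sister taxa.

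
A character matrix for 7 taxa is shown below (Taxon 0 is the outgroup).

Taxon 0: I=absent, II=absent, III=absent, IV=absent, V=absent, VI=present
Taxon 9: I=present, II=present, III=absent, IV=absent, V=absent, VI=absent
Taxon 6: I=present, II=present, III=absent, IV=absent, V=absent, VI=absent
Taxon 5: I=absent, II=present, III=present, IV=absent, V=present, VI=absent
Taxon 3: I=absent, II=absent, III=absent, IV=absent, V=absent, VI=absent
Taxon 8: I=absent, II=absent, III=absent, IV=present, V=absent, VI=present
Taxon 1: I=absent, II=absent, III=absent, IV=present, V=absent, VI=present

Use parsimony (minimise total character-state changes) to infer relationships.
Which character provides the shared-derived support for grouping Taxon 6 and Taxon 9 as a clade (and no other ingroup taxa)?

I

Character polarity is set by the outgroup: the derived state is whichever differs from the outgroup's state, so for VI the derived state is 'absent', and for the remaining characters it is 'present'.
Only Taxon 6 and Taxon 9 show the derived state 'present' for I, supporting them as a clade.
II (derived state 'present') is shared by Taxon 5, Taxon 6, and Taxon 9 — a synapomorphy uniting that clade.
III: derived state 'present' in Taxon 5 only — an autapomorphy, so it tells us nothing about relationships among taxa.
IV (derived state 'present') is shared by Taxon 1 and Taxon 8 — a synapomorphy uniting that clade.
V: derived state 'present' in Taxon 5 only — an autapomorphy, so it tells us nothing about relationships among taxa.
Only Taxon 3, Taxon 5, Taxon 6, and Taxon 9 show the derived state 'absent' for VI, supporting them as a clade.
Most parsimonious ingroup topology: ((((Taxon 9,Taxon 6),Taxon 5),Taxon 3),(Taxon 8,Taxon 1)).
The clade {Taxon 6, Taxon 9} is supported by I: its derived state 'present' occurs in exactly those taxa and in no other taxon (including the outgroup).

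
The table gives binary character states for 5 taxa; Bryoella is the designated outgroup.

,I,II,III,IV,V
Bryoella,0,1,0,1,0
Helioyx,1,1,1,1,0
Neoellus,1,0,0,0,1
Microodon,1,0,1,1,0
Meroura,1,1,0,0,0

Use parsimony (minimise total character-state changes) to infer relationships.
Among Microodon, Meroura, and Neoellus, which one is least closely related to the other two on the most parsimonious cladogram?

Microodon

Character polarity is set by the outgroup: the derived state is whichever differs from the outgroup's state, so for II, IV the derived state is '0', and for the remaining characters it is '1'.
All ingroup taxa share the derived state '1' for I; it defines the ingroup but does not resolve relationships within it.
II (state '0') occurs in Microodon and Neoellus but conflicts with the nesting implied by the other characters — most parsimoniously interpreted as homoplasy.
III (derived state '1') is shared by Helioyx and Microodon — a synapomorphy uniting that clade.
Only Meroura and Neoellus show the derived state '0' for IV, supporting them as a clade.
V (derived state '1') is unique to Neoellus (autapomorphy; uninformative for grouping).
Most parsimonious ingroup topology: ((Helioyx,Microodon),(Neoellus,Meroura)).
Neoellus and Meroura share a more recent common ancestor with each other than either does with Microodon, so Microodon is the least closely related of the three.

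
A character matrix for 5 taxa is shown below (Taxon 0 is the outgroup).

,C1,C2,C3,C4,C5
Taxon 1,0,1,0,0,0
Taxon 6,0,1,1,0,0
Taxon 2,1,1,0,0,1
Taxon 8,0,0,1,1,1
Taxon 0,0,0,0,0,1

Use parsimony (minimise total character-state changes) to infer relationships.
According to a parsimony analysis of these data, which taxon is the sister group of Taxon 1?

Taxon 6

Character polarity is set by the outgroup: the derived state is whichever differs from the outgroup's state, so for C5 the derived state is '0', and for the remaining characters it is '1'.
C1: derived state '1' in Taxon 2 only — an autapomorphy, so it tells us nothing about relationships among taxa.
C2 (derived state '1') is shared by Taxon 1, Taxon 2, and Taxon 6 — a synapomorphy uniting that clade.
C3 groups Taxon 6 and Taxon 8, which is incompatible with the clades supported by the remaining characters; treating it as convergent (homoplasy) costs fewer steps than any alternative tree.
C4: derived state '1' in Taxon 8 only — an autapomorphy, so it tells us nothing about relationships among taxa.
C5 (derived state '0') is shared by Taxon 1 and Taxon 6 — a synapomorphy uniting that clade.
Most parsimonious ingroup topology: ((Taxon 2,(Taxon 1,Taxon 6)),Taxon 8).
Taxon 1 and Taxon 6 form a cherry on this tree, so they are sister taxa.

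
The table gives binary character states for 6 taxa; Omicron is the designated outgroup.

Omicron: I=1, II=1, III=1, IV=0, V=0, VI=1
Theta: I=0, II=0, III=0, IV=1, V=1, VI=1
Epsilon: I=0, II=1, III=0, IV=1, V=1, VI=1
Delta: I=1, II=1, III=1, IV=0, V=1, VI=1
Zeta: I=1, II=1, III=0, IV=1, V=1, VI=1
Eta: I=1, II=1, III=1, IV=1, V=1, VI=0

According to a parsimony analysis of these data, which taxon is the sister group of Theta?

Epsilon

Character polarity is set by the outgroup: the derived state is whichever differs from the outgroup's state, so for I, II, III, VI the derived state is '0', and for the remaining characters it is '1'.
I (derived state '0') is shared by Epsilon and Theta — a synapomorphy uniting that clade.
II: derived state '0' in Theta only — an autapomorphy, so it tells us nothing about relationships among taxa.
III (derived state '0') is shared by Epsilon, Theta, and Zeta — a synapomorphy uniting that clade.
IV (derived state '1') is shared by Epsilon, Eta, Theta, and Zeta — a synapomorphy uniting that clade.
All ingroup taxa share the derived state '1' for V; it defines the ingroup but does not resolve relationships within it.
VI: derived state '0' in Eta only — an autapomorphy, so it tells us nothing about relationships among taxa.
Most parsimonious ingroup topology: ((((Theta,Epsilon),Zeta),Eta),Delta).
Theta and Epsilon form a cherry on this tree, so they are sister taxa.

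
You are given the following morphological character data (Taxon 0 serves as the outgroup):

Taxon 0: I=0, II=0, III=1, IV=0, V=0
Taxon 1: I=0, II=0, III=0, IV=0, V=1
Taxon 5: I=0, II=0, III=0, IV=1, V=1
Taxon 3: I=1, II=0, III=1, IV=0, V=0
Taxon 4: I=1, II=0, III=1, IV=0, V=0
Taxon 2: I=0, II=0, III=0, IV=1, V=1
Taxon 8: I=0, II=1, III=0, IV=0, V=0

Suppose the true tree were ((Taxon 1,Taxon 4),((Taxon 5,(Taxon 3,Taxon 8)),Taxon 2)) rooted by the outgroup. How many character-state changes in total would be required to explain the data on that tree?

11

Map each character onto ((Taxon 1,Taxon 4),((Taxon 5,(Taxon 3,Taxon 8)),Taxon 2)) (rooted by Taxon 0) and count the minimum state changes it requires (Fitch parsimony):
I: 2; II: 1; III: 3; IV: 2; V: 3.
Total tree length = 11.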